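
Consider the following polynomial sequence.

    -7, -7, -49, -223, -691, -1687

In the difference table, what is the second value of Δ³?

First differences: 0, -42, -174, -468, -996
Second differences: -42, -132, -294, -528
Third differences: -90, -162, -234
Fourth differences: -72, -72

-162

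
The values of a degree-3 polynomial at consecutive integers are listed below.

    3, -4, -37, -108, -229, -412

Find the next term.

-669

Δ: -7, -33, -71, -121, -183
Δ²: -26, -38, -50, -62
Δ³: -12, -12, -12
Constant third difference = -12, so extend:
-62 − 12 = -74;  -183 − 74 = -257;  -412 − 257 = -669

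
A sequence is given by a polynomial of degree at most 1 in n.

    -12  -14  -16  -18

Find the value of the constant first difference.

-2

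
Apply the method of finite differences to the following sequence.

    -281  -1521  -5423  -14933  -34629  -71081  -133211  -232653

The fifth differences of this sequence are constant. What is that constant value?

D1: -1240, -3902, -9510, -19696, -36452, -62130, -99442
D2: -2662, -5608, -10186, -16756, -25678, -37312
D3: -2946, -4578, -6570, -8922, -11634
D4: -1632, -1992, -2352, -2712
D5: -360, -360, -360

-360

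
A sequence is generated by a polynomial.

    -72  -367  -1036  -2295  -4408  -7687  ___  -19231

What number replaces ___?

-12492

Using the first 6 terms:
D1: -295  -669  -1259  -2113  -3279
D2: -374  -590  -854  -1166
D3: -216  -264  -312
D4: -48  -48
Constant fourth difference = -48.
Extend forward: -312 − 48 = -360;  -1166 − 360 = -1526;  -3279 − 1526 = -4805;  -7687 − 4805 = -12492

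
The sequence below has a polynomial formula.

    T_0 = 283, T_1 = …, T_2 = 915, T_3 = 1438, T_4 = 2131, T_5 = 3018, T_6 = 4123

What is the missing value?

538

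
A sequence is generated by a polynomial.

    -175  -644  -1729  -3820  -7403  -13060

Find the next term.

-21469

D1: -469, -1085, -2091, -3583, -5657
D2: -616, -1006, -1492, -2074
D3: -390, -486, -582
D4: -96, -96
The fourth differences are constant (-96).
-582 − 96 = -678;  -2074 − 678 = -2752;  -5657 − 2752 = -8409;  -13060 − 8409 = -21469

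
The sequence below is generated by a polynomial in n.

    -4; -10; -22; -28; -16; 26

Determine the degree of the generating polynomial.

First differences: -6, -12, -6, 12, 42
Second differences: -6, 6, 18, 30
Third differences: 12, 12, 12
The third differences are constant, so the polynomial has degree 3.

3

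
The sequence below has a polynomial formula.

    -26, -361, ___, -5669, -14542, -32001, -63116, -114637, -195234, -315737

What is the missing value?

-1752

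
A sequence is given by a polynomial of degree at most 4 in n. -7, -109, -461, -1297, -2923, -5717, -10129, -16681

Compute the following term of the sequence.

Δ: -102 , -352 , -836 , -1626 , -2794 , -4412 , -6552
Δ²: -250 , -484 , -790 , -1168 , -1618 , -2140
Δ³: -234 , -306 , -378 , -450 , -522
Δ⁴: -72 , -72 , -72 , -72
Constant fourth difference = -72, so extend:
-522 − 72 = -594;  -2140 − 594 = -2734;  -6552 − 2734 = -9286;  -16681 − 9286 = -25967

-25967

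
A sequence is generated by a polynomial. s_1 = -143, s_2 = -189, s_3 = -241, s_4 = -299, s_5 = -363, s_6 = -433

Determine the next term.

-509

-46, -52, -58, -64, -70
-6, -6, -6, -6
Constant second difference = -6, so extend:
-70 − 6 = -76;  -433 − 76 = -509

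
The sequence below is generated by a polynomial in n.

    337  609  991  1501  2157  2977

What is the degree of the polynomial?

First differences: 272, 382, 510, 656, 820
Second differences: 110, 128, 146, 164
Third differences: 18, 18, 18
The third differences are constant, so the polynomial has degree 3.

3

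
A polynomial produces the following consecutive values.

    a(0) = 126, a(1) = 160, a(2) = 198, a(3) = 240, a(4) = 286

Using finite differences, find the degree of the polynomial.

2

34, 38, 42, 46
4, 4, 4
The second differences are constant, so the polynomial has degree 2.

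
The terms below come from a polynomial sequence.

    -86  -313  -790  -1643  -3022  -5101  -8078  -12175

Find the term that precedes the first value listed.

-7

Δ: -227  -477  -853  -1379  -2079  -2977  -4097
Δ²: -250  -376  -526  -700  -898  -1120
Δ³: -126  -150  -174  -198  -222
Δ⁴: -24  -24  -24  -24
The fourth differences are constant at -24.
Work back: -126 + 24 = -102;  -250 + 102 = -148;  -227 + 148 = -79;  -86 + 79 = -7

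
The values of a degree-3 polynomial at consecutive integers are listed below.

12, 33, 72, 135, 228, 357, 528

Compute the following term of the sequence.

D1: 21 , 39 , 63 , 93 , 129 , 171
D2: 18 , 24 , 30 , 36 , 42
D3: 6 , 6 , 6 , 6
Constant third difference = 6, so extend:
42 + 6 = 48;  171 + 48 = 219;  528 + 219 = 747

747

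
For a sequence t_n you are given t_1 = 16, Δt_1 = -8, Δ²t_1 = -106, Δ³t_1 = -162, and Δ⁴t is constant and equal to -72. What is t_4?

-488

Build the table forward from the leading diagonal:
Δ⁴: -72, -72, -72, -72
Δ³: -162, -234, -306, -378
Δ²: -106, -268, -502, -808
Δ: -8, -114, -382, -884
t: 16, 8, -106, -488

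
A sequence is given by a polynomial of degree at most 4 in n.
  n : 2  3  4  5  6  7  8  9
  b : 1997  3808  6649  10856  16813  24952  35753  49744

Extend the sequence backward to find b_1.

928

D1: 1811  2841  4207  5957  8139  10801  13991
D2: 1030  1366  1750  2182  2662  3190
D3: 336  384  432  480  528
D4: 48  48  48  48
The fourth differences are constant at 48.
Work back: 336 − 48 = 288;  1030 − 288 = 742;  1811 − 742 = 1069;  1997 − 1069 = 928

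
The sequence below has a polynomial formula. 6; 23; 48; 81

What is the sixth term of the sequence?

First differences: 17, 25, 33
Second differences: 8, 8
Constant second difference = 8, so extend:
33 + 8 = 41;  81 + 41 = 122
41 + 8 = 49;  122 + 49 = 171

171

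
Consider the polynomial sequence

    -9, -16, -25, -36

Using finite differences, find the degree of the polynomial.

D1: -7, -9, -11
D2: -2, -2
The second differences are constant, so the polynomial has degree 2.

2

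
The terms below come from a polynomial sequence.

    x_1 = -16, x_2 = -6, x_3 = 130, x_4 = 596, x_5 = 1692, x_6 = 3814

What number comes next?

7454

10, 136, 466, 1096, 2122
126, 330, 630, 1026
204, 300, 396
96, 96
Constant fourth difference = 96, so extend:
396 + 96 = 492;  1026 + 492 = 1518;  2122 + 1518 = 3640;  3814 + 3640 = 7454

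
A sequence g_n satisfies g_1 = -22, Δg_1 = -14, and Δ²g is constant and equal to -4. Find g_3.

Build the table forward from the leading diagonal:
Second differences: -4  -4  -4
First differences: -14  -18  -22
g: -22  -36  -54

-54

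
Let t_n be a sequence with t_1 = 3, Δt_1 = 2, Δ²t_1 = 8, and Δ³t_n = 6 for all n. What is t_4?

Build the table forward from the leading diagonal:
Third differences: 6  6  6  6
Second differences: 8  14  20  26
First differences: 2  10  24  44
t: 3  5  15  39

39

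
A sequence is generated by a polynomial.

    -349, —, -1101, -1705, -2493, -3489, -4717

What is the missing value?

-657

Using the last 5 terms:
First differences: -604  -788  -996  -1228
Second differences: -184  -208  -232
Third differences: -24  -24
Constant third difference = -24.
Extend backward: -184 + 24 = -160;  -604 + 160 = -444;  -1101 + 444 = -657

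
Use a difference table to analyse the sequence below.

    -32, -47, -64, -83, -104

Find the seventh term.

Δ: -15  -17  -19  -21
Δ²: -2  -2  -2
Second differences constant at -2.
-21 − 2 = -23;  -104 − 23 = -127
-23 − 2 = -25;  -127 − 25 = -152

-152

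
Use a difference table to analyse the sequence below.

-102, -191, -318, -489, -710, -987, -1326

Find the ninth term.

Δ: -89, -127, -171, -221, -277, -339
Δ²: -38, -44, -50, -56, -62
Δ³: -6, -6, -6, -6
Third differences constant at -6.
-62 − 6 = -68;  -339 − 68 = -407;  -1326 − 407 = -1733
-68 − 6 = -74;  -407 − 74 = -481;  -1733 − 481 = -2214

-2214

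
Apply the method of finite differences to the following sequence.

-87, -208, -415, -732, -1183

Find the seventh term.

-2583

-121, -207, -317, -451
-86, -110, -134
-24, -24
Third differences constant at -24.
-134 − 24 = -158;  -451 − 158 = -609;  -1183 − 609 = -1792
-158 − 24 = -182;  -609 − 182 = -791;  -1792 − 791 = -2583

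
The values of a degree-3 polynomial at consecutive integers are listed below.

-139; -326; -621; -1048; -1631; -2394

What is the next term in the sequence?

First differences: -187  -295  -427  -583  -763
Second differences: -108  -132  -156  -180
Third differences: -24  -24  -24
The third differences are constant (-24).
-180 − 24 = -204;  -763 − 204 = -967;  -2394 − 967 = -3361

-3361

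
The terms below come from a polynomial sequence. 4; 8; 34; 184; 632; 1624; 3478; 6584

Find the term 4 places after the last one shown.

41848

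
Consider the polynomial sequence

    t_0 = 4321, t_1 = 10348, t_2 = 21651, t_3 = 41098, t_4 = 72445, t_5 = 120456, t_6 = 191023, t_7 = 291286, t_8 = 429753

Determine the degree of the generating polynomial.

5

D1: 6027, 11303, 19447, 31347, 48011, 70567, 100263, 138467
D2: 5276, 8144, 11900, 16664, 22556, 29696, 38204
D3: 2868, 3756, 4764, 5892, 7140, 8508
D4: 888, 1008, 1128, 1248, 1368
D5: 120, 120, 120, 120
The fifth differences are constant, so the polynomial has degree 5.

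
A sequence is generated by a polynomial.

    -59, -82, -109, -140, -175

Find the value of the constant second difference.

Δ: -23, -27, -31, -35
Δ²: -4, -4, -4

-4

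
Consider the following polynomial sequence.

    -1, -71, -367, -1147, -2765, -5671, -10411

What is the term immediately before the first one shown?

5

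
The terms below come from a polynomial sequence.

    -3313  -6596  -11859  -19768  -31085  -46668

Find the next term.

-67471

Δ: -3283 , -5263 , -7909 , -11317 , -15583
Δ²: -1980 , -2646 , -3408 , -4266
Δ³: -666 , -762 , -858
Δ⁴: -96 , -96
Fourth differences constant at -96.
-858 − 96 = -954;  -4266 − 954 = -5220;  -15583 − 5220 = -20803;  -46668 − 20803 = -67471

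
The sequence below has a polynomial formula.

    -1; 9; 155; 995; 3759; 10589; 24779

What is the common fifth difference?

240

D1: 10, 146, 840, 2764, 6830, 14190
D2: 136, 694, 1924, 4066, 7360
D3: 558, 1230, 2142, 3294
D4: 672, 912, 1152
D5: 240, 240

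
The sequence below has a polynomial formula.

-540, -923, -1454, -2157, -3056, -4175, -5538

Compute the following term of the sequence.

First differences: -383, -531, -703, -899, -1119, -1363
Second differences: -148, -172, -196, -220, -244
Third differences: -24, -24, -24, -24
The third differences are constant (-24).
-244 − 24 = -268;  -1363 − 268 = -1631;  -5538 − 1631 = -7169

-7169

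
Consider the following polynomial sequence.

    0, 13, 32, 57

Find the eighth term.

217

D1: 13, 19, 25
D2: 6, 6
The second differences are constant (6).
25 + 6 = 31;  57 + 31 = 88
31 + 6 = 37;  88 + 37 = 125
37 + 6 = 43;  125 + 43 = 168
43 + 6 = 49;  168 + 49 = 217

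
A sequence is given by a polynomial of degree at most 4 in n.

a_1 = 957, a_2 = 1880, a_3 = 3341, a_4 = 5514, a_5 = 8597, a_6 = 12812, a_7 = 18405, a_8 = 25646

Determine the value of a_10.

46272

First differences: 923, 1461, 2173, 3083, 4215, 5593, 7241
Second differences: 538, 712, 910, 1132, 1378, 1648
Third differences: 174, 198, 222, 246, 270
Fourth differences: 24, 24, 24, 24
The fourth differences are constant (24).
270 + 24 = 294;  1648 + 294 = 1942;  7241 + 1942 = 9183;  25646 + 9183 = 34829
294 + 24 = 318;  1942 + 318 = 2260;  9183 + 2260 = 11443;  34829 + 11443 = 46272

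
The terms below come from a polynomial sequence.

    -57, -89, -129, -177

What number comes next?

-233

D1: -32 , -40 , -48
D2: -8 , -8
The second differences are constant (-8).
-48 − 8 = -56;  -177 − 56 = -233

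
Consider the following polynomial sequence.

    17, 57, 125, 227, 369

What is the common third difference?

D1: 40, 68, 102, 142
D2: 28, 34, 40
D3: 6, 6

6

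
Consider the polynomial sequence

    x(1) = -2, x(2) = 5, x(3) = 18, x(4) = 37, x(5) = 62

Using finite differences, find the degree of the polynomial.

2

First differences: 7, 13, 19, 25
Second differences: 6, 6, 6
The second differences are constant, so the polynomial has degree 2.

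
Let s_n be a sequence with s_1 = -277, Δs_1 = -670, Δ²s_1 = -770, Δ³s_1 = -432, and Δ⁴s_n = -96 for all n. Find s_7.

-25927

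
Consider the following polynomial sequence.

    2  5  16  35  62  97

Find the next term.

140

D1: 3  11  19  27  35
D2: 8  8  8  8
Constant second difference = 8, so extend:
35 + 8 = 43;  97 + 43 = 140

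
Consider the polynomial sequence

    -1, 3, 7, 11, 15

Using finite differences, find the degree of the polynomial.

1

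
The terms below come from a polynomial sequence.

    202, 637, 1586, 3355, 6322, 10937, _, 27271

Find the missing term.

Using the first 6 terms:
First differences: 435  949  1769  2967  4615
Second differences: 514  820  1198  1648
Third differences: 306  378  450
Fourth differences: 72  72
Constant fourth difference = 72.
Extend forward: 450 + 72 = 522;  1648 + 522 = 2170;  4615 + 2170 = 6785;  10937 + 6785 = 17722

17722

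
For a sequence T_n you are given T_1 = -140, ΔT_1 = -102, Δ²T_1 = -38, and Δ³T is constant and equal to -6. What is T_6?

Build the table forward from the leading diagonal:
Δ³: -6  -6  -6  -6  -6  -6
Δ²: -38  -44  -50  -56  -62  -68
Δ: -102  -140  -184  -234  -290  -352
T: -140  -242  -382  -566  -800  -1090

-1090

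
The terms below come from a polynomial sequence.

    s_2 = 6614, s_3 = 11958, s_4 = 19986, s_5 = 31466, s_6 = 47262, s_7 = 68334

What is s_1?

3282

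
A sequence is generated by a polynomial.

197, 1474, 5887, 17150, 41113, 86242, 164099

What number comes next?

289822

1277, 4413, 11263, 23963, 45129, 77857
3136, 6850, 12700, 21166, 32728
3714, 5850, 8466, 11562
2136, 2616, 3096
480, 480
Constant fifth difference = 480, so extend:
3096 + 480 = 3576;  11562 + 3576 = 15138;  32728 + 15138 = 47866;  77857 + 47866 = 125723;  164099 + 125723 = 289822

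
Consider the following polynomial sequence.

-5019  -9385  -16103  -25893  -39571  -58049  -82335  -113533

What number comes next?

-4366, -6718, -9790, -13678, -18478, -24286, -31198
-2352, -3072, -3888, -4800, -5808, -6912
-720, -816, -912, -1008, -1104
-96, -96, -96, -96
Constant fourth difference = -96, so extend:
-1104 − 96 = -1200;  -6912 − 1200 = -8112;  -31198 − 8112 = -39310;  -113533 − 39310 = -152843

-152843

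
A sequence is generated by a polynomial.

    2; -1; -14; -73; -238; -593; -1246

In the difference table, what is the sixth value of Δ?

-653

Δ: -3, -13, -59, -165, -355, -653
Δ²: -10, -46, -106, -190, -298
Δ³: -36, -60, -84, -108
Δ⁴: -24, -24, -24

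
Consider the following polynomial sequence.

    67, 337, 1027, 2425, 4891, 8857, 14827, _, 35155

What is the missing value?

Using the first 7 terms:
First differences: 270, 690, 1398, 2466, 3966, 5970
Second differences: 420, 708, 1068, 1500, 2004
Third differences: 288, 360, 432, 504
Fourth differences: 72, 72, 72
Constant fourth difference = 72.
Extend forward: 504 + 72 = 576;  2004 + 576 = 2580;  5970 + 2580 = 8550;  14827 + 8550 = 23377

23377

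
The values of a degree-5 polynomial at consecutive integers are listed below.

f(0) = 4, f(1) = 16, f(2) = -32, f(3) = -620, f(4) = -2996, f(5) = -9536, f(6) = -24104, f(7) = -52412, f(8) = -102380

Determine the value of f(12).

-774692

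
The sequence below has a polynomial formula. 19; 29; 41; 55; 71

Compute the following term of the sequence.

89

10, 12, 14, 16
2, 2, 2
Second differences constant at 2.
16 + 2 = 18;  71 + 18 = 89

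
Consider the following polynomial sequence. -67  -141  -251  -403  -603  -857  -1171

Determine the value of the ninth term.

-2003

First differences: -74 , -110 , -152 , -200 , -254 , -314
Second differences: -36 , -42 , -48 , -54 , -60
Third differences: -6 , -6 , -6 , -6
The third differences are constant (-6).
-60 − 6 = -66;  -314 − 66 = -380;  -1171 − 380 = -1551
-66 − 6 = -72;  -380 − 72 = -452;  -1551 − 452 = -2003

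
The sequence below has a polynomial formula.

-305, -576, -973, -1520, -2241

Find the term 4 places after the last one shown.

-271 , -397 , -547 , -721
-126 , -150 , -174
-24 , -24
Third differences constant at -24.
-174 − 24 = -198;  -721 − 198 = -919;  -2241 − 919 = -3160
-198 − 24 = -222;  -919 − 222 = -1141;  -3160 − 1141 = -4301
-222 − 24 = -246;  -1141 − 246 = -1387;  -4301 − 1387 = -5688
-246 − 24 = -270;  -1387 − 270 = -1657;  -5688 − 1657 = -7345

-7345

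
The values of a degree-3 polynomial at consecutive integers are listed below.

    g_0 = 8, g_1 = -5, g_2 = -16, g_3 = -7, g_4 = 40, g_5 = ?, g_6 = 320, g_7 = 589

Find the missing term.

143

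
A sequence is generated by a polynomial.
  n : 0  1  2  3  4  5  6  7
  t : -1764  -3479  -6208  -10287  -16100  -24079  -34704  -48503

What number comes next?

-1715, -2729, -4079, -5813, -7979, -10625, -13799
-1014, -1350, -1734, -2166, -2646, -3174
-336, -384, -432, -480, -528
-48, -48, -48, -48
Fourth differences constant at -48.
-528 − 48 = -576;  -3174 − 576 = -3750;  -13799 − 3750 = -17549;  -48503 − 17549 = -66052

-66052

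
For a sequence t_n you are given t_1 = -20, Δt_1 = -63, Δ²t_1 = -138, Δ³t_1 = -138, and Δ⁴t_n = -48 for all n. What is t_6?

-3335

Build the table forward from the leading diagonal:
D4: -48  -48  -48  -48  -48  -48
D3: -138  -186  -234  -282  -330  -378
D2: -138  -276  -462  -696  -978  -1308
D1: -63  -201  -477  -939  -1635  -2613
t: -20  -83  -284  -761  -1700  -3335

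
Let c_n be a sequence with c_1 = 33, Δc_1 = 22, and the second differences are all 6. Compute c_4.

Build the table forward from the leading diagonal:
Second differences: 6  6  6  6
First differences: 22  28  34  40
c: 33  55  83  117

117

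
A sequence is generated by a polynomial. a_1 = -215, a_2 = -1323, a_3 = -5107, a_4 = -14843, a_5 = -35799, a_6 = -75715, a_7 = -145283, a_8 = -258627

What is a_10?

-693179

D1: -1108, -3784, -9736, -20956, -39916, -69568, -113344
D2: -2676, -5952, -11220, -18960, -29652, -43776
D3: -3276, -5268, -7740, -10692, -14124
D4: -1992, -2472, -2952, -3432
D5: -480, -480, -480
Fifth differences constant at -480.
-3432 − 480 = -3912;  -14124 − 3912 = -18036;  -43776 − 18036 = -61812;  -113344 − 61812 = -175156;  -258627 − 175156 = -433783
-3912 − 480 = -4392;  -18036 − 4392 = -22428;  -61812 − 22428 = -84240;  -175156 − 84240 = -259396;  -433783 − 259396 = -693179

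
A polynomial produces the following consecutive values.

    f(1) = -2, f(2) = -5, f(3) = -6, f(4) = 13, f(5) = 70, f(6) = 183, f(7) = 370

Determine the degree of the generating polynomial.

-3, -1, 19, 57, 113, 187
2, 20, 38, 56, 74
18, 18, 18, 18
The third differences are constant, so the polynomial has degree 3.

3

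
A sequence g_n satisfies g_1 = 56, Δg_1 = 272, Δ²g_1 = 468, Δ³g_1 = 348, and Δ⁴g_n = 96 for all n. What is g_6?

Build the table forward from the leading diagonal:
Δ⁴: 96  96  96  96  96  96
Δ³: 348  444  540  636  732  828
Δ²: 468  816  1260  1800  2436  3168
Δ: 272  740  1556  2816  4616  7052
g: 56  328  1068  2624  5440  10056

10056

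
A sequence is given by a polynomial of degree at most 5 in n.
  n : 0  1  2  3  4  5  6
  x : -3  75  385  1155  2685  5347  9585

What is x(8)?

Δ: 78 , 310 , 770 , 1530 , 2662 , 4238
Δ²: 232 , 460 , 760 , 1132 , 1576
Δ³: 228 , 300 , 372 , 444
Δ⁴: 72 , 72 , 72
The fourth differences are constant (72).
444 + 72 = 516;  1576 + 516 = 2092;  4238 + 2092 = 6330;  9585 + 6330 = 15915
516 + 72 = 588;  2092 + 588 = 2680;  6330 + 2680 = 9010;  15915 + 9010 = 24925

24925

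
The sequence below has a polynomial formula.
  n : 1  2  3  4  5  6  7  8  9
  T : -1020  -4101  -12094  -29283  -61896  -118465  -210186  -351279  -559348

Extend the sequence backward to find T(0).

First differences: -3081  -7993  -17189  -32613  -56569  -91721  -141093  -208069
Second differences: -4912  -9196  -15424  -23956  -35152  -49372  -66976
Third differences: -4284  -6228  -8532  -11196  -14220  -17604
Fourth differences: -1944  -2304  -2664  -3024  -3384
Fifth differences: -360  -360  -360  -360
The fifth differences are constant at -360.
Work back: -1944 + 360 = -1584;  -4284 + 1584 = -2700;  -4912 + 2700 = -2212;  -3081 + 2212 = -869;  -1020 + 869 = -151

-151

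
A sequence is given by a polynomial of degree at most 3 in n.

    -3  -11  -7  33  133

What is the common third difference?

Δ: -8, 4, 40, 100
Δ²: 12, 36, 60
Δ³: 24, 24

24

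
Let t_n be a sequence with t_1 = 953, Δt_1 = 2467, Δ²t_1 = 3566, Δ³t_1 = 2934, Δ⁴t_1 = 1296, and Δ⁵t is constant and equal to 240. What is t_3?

9453

Build the table forward from the leading diagonal:
Fifth differences: 240, 240, 240
Fourth differences: 1296, 1536, 1776
Third differences: 2934, 4230, 5766
Second differences: 3566, 6500, 10730
First differences: 2467, 6033, 12533
t: 953, 3420, 9453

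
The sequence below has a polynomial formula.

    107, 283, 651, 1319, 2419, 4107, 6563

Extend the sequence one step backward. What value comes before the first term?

D1: 176, 368, 668, 1100, 1688, 2456
D2: 192, 300, 432, 588, 768
D3: 108, 132, 156, 180
D4: 24, 24, 24
The fourth differences are constant at 24.
Work back: 108 − 24 = 84;  192 − 84 = 108;  176 − 108 = 68;  107 − 68 = 39

39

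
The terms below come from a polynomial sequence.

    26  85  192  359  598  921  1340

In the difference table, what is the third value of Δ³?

First differences: 59, 107, 167, 239, 323, 419
Second differences: 48, 60, 72, 84, 96
Third differences: 12, 12, 12, 12

12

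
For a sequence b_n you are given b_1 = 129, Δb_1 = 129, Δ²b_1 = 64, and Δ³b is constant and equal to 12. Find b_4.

720

Build the table forward from the leading diagonal:
Third differences: 12  12  12  12
Second differences: 64  76  88  100
First differences: 129  193  269  357
b: 129  258  451  720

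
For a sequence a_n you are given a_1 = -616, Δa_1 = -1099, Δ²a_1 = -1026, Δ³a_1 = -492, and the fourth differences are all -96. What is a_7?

Build the table forward from the leading diagonal:
D4: -96  -96  -96  -96  -96  -96  -96
D3: -492  -588  -684  -780  -876  -972  -1068
D2: -1026  -1518  -2106  -2790  -3570  -4446  -5418
D1: -1099  -2125  -3643  -5749  -8539  -12109  -16555
a: -616  -1715  -3840  -7483  -13232  -21771  -33880

-33880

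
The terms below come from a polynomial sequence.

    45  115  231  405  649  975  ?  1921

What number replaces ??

Using the first 6 terms:
D1: 70, 116, 174, 244, 326
D2: 46, 58, 70, 82
D3: 12, 12, 12
Constant third difference = 12.
Extend forward: 82 + 12 = 94;  326 + 94 = 420;  975 + 420 = 1395

1395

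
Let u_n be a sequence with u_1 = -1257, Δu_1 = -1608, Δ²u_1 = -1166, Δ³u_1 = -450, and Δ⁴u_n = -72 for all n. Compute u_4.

Build the table forward from the leading diagonal:
Δ⁴: -72  -72  -72  -72
Δ³: -450  -522  -594  -666
Δ²: -1166  -1616  -2138  -2732
Δ: -1608  -2774  -4390  -6528
u: -1257  -2865  -5639  -10029

-10029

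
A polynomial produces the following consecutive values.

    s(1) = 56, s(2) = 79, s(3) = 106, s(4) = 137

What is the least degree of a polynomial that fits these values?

D1: 23, 27, 31
D2: 4, 4
The second differences are constant, so the polynomial has degree 2.

2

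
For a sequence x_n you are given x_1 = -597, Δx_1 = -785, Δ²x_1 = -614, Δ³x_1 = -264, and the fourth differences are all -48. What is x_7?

Build the table forward from the leading diagonal:
Fourth differences: -48, -48, -48, -48, -48, -48, -48
Third differences: -264, -312, -360, -408, -456, -504, -552
Second differences: -614, -878, -1190, -1550, -1958, -2414, -2918
First differences: -785, -1399, -2277, -3467, -5017, -6975, -9389
x: -597, -1382, -2781, -5058, -8525, -13542, -20517

-20517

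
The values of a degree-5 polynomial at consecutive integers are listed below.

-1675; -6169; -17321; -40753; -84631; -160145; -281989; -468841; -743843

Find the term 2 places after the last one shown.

First differences: -4494, -11152, -23432, -43878, -75514, -121844, -186852, -275002
Second differences: -6658, -12280, -20446, -31636, -46330, -65008, -88150
Third differences: -5622, -8166, -11190, -14694, -18678, -23142
Fourth differences: -2544, -3024, -3504, -3984, -4464
Fifth differences: -480, -480, -480, -480
Fifth differences constant at -480.
-4464 − 480 = -4944;  -23142 − 4944 = -28086;  -88150 − 28086 = -116236;  -275002 − 116236 = -391238;  -743843 − 391238 = -1135081
-4944 − 480 = -5424;  -28086 − 5424 = -33510;  -116236 − 33510 = -149746;  -391238 − 149746 = -540984;  -1135081 − 540984 = -1676065

-1676065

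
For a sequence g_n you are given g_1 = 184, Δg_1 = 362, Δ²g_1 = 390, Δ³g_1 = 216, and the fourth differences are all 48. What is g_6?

Build the table forward from the leading diagonal:
Δ⁴: 48  48  48  48  48  48
Δ³: 216  264  312  360  408  456
Δ²: 390  606  870  1182  1542  1950
Δ: 362  752  1358  2228  3410  4952
g: 184  546  1298  2656  4884  8294

8294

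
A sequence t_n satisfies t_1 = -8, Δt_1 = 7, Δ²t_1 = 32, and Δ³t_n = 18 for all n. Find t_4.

Build the table forward from the leading diagonal:
D3: 18  18  18  18
D2: 32  50  68  86
D1: 7  39  89  157
t: -8  -1  38  127

127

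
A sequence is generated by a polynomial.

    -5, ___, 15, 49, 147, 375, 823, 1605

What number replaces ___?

3

Using the last 6 terms:
D1: 34, 98, 228, 448, 782
D2: 64, 130, 220, 334
D3: 66, 90, 114
D4: 24, 24
Constant fourth difference = 24.
Extend backward: 66 − 24 = 42;  64 − 42 = 22;  34 − 22 = 12;  15 − 12 = 3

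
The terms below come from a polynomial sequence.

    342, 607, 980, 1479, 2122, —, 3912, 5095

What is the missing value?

2927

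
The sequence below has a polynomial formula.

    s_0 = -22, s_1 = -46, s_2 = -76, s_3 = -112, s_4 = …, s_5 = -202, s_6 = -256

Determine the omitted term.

-154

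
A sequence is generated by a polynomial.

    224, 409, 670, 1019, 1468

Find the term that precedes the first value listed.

First differences: 185  261  349  449
Second differences: 76  88  100
Third differences: 12  12
The third differences are constant at 12.
Work back: 76 − 12 = 64;  185 − 64 = 121;  224 − 121 = 103

103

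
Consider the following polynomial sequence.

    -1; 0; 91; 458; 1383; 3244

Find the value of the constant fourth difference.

Δ: 1, 91, 367, 925, 1861
Δ²: 90, 276, 558, 936
Δ³: 186, 282, 378
Δ⁴: 96, 96

96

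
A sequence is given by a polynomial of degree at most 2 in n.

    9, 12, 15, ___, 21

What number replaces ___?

Using the first 3 terms:
3, 3
Constant first difference = 3.
Extend forward: 15 + 3 = 18

18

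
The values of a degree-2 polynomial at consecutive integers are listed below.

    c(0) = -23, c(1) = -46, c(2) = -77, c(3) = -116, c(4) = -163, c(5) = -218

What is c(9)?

-518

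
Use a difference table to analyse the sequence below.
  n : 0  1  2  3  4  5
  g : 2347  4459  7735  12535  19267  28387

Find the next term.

40399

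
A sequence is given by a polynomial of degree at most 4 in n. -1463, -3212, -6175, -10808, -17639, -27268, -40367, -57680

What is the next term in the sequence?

D1: -1749  -2963  -4633  -6831  -9629  -13099  -17313
D2: -1214  -1670  -2198  -2798  -3470  -4214
D3: -456  -528  -600  -672  -744
D4: -72  -72  -72  -72
Constant fourth difference = -72, so extend:
-744 − 72 = -816;  -4214 − 816 = -5030;  -17313 − 5030 = -22343;  -57680 − 22343 = -80023

-80023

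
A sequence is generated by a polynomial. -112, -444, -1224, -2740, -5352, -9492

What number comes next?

-15664

Δ: -332, -780, -1516, -2612, -4140
Δ²: -448, -736, -1096, -1528
Δ³: -288, -360, -432
Δ⁴: -72, -72
Fourth differences constant at -72.
-432 − 72 = -504;  -1528 − 504 = -2032;  -4140 − 2032 = -6172;  -9492 − 6172 = -15664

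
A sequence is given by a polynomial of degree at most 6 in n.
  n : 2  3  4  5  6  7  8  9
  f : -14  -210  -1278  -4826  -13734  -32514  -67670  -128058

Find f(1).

6

Δ: -196, -1068, -3548, -8908, -18780, -35156, -60388
Δ²: -872, -2480, -5360, -9872, -16376, -25232
Δ³: -1608, -2880, -4512, -6504, -8856
Δ⁴: -1272, -1632, -1992, -2352
Δ⁵: -360, -360, -360
The fifth differences are constant at -360.
Work back: -1272 + 360 = -912;  -1608 + 912 = -696;  -872 + 696 = -176;  -196 + 176 = -20;  -14 + 20 = 6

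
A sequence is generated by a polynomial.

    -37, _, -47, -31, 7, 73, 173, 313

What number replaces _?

-47

Using the last 6 terms:
First differences: 16, 38, 66, 100, 140
Second differences: 22, 28, 34, 40
Third differences: 6, 6, 6
Constant third difference = 6.
Extend backward: 22 − 6 = 16;  16 − 16 = 0;  -47 + 0 = -47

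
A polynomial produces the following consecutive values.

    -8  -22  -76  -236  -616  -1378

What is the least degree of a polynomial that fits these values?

First differences: -14, -54, -160, -380, -762
Second differences: -40, -106, -220, -382
Third differences: -66, -114, -162
Fourth differences: -48, -48
The fourth differences are constant, so the polynomial has degree 4.

4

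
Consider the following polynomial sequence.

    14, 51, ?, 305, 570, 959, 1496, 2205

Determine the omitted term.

Using the last 5 terms:
First differences: 265, 389, 537, 709
Second differences: 124, 148, 172
Third differences: 24, 24
Constant third difference = 24.
Extend backward: 124 − 24 = 100;  265 − 100 = 165;  305 − 165 = 140

140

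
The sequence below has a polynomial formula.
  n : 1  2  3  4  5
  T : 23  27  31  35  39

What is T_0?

19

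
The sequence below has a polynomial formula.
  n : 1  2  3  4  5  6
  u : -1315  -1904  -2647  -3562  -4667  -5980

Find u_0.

-862

D1: -589, -743, -915, -1105, -1313
D2: -154, -172, -190, -208
D3: -18, -18, -18
The third differences are constant at -18.
Work back: -154 + 18 = -136;  -589 + 136 = -453;  -1315 + 453 = -862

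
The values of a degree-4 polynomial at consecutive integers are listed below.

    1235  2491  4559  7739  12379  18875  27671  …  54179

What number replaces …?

39259

Using the first 7 terms:
First differences: 1256, 2068, 3180, 4640, 6496, 8796
Second differences: 812, 1112, 1460, 1856, 2300
Third differences: 300, 348, 396, 444
Fourth differences: 48, 48, 48
Constant fourth difference = 48.
Extend forward: 444 + 48 = 492;  2300 + 492 = 2792;  8796 + 2792 = 11588;  27671 + 11588 = 39259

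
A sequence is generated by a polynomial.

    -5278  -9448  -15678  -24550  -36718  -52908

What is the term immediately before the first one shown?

-2658

First differences: -4170, -6230, -8872, -12168, -16190
Second differences: -2060, -2642, -3296, -4022
Third differences: -582, -654, -726
Fourth differences: -72, -72
The fourth differences are constant at -72.
Work back: -582 + 72 = -510;  -2060 + 510 = -1550;  -4170 + 1550 = -2620;  -5278 + 2620 = -2658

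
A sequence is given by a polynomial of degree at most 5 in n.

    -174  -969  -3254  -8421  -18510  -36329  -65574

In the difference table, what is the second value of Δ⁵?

D1: -795, -2285, -5167, -10089, -17819, -29245
D2: -1490, -2882, -4922, -7730, -11426
D3: -1392, -2040, -2808, -3696
D4: -648, -768, -888
D5: -120, -120

-120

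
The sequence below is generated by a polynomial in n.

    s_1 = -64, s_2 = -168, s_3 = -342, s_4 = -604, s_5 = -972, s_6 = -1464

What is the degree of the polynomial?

3

First differences: -104, -174, -262, -368, -492
Second differences: -70, -88, -106, -124
Third differences: -18, -18, -18
The third differences are constant, so the polynomial has degree 3.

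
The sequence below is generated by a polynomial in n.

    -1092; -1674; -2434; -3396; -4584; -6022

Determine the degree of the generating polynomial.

D1: -582, -760, -962, -1188, -1438
D2: -178, -202, -226, -250
D3: -24, -24, -24
The third differences are constant, so the polynomial has degree 3.

3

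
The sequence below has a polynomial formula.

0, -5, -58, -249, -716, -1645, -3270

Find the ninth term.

D1: -5  -53  -191  -467  -929  -1625
D2: -48  -138  -276  -462  -696
D3: -90  -138  -186  -234
D4: -48  -48  -48
Constant fourth difference = -48, so extend:
-234 − 48 = -282;  -696 − 282 = -978;  -1625 − 978 = -2603;  -3270 − 2603 = -5873
-282 − 48 = -330;  -978 − 330 = -1308;  -2603 − 1308 = -3911;  -5873 − 3911 = -9784

-9784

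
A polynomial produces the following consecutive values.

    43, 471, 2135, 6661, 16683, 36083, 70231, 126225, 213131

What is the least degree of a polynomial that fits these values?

428, 1664, 4526, 10022, 19400, 34148, 55994, 86906
1236, 2862, 5496, 9378, 14748, 21846, 30912
1626, 2634, 3882, 5370, 7098, 9066
1008, 1248, 1488, 1728, 1968
240, 240, 240, 240
The fifth differences are constant, so the polynomial has degree 5.

5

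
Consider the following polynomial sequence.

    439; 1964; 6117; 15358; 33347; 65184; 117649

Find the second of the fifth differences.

D1: 1525, 4153, 9241, 17989, 31837, 52465
D2: 2628, 5088, 8748, 13848, 20628
D3: 2460, 3660, 5100, 6780
D4: 1200, 1440, 1680
D5: 240, 240

240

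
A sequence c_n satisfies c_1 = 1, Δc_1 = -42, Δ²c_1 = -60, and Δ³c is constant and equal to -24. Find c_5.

Build the table forward from the leading diagonal:
Third differences: -24  -24  -24  -24  -24
Second differences: -60  -84  -108  -132  -156
First differences: -42  -102  -186  -294  -426
c: 1  -41  -143  -329  -623

-623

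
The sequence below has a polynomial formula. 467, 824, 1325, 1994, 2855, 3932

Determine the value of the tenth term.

Δ: 357, 501, 669, 861, 1077
Δ²: 144, 168, 192, 216
Δ³: 24, 24, 24
Third differences constant at 24.
216 + 24 = 240;  1077 + 240 = 1317;  3932 + 1317 = 5249
240 + 24 = 264;  1317 + 264 = 1581;  5249 + 1581 = 6830
264 + 24 = 288;  1581 + 288 = 1869;  6830 + 1869 = 8699
288 + 24 = 312;  1869 + 312 = 2181;  8699 + 2181 = 10880

10880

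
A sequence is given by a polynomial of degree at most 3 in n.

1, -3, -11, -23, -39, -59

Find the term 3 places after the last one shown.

D1: -4  -8  -12  -16  -20
D2: -4  -4  -4  -4
Second differences constant at -4.
-20 − 4 = -24;  -59 − 24 = -83
-24 − 4 = -28;  -83 − 28 = -111
-28 − 4 = -32;  -111 − 32 = -143

-143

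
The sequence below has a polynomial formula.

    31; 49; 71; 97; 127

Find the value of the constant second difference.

4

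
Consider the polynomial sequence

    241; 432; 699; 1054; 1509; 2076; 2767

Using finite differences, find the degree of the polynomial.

191, 267, 355, 455, 567, 691
76, 88, 100, 112, 124
12, 12, 12, 12
The third differences are constant, so the polynomial has degree 3.

3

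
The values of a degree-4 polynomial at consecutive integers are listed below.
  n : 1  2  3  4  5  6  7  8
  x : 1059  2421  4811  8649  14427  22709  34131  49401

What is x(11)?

126459

Δ: 1362, 2390, 3838, 5778, 8282, 11422, 15270
Δ²: 1028, 1448, 1940, 2504, 3140, 3848
Δ³: 420, 492, 564, 636, 708
Δ⁴: 72, 72, 72, 72
The fourth differences are constant (72).
708 + 72 = 780;  3848 + 780 = 4628;  15270 + 4628 = 19898;  49401 + 19898 = 69299
780 + 72 = 852;  4628 + 852 = 5480;  19898 + 5480 = 25378;  69299 + 25378 = 94677
852 + 72 = 924;  5480 + 924 = 6404;  25378 + 6404 = 31782;  94677 + 31782 = 126459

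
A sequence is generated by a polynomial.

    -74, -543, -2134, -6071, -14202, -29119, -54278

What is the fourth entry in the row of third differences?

First differences: -469, -1591, -3937, -8131, -14917, -25159
Second differences: -1122, -2346, -4194, -6786, -10242
Third differences: -1224, -1848, -2592, -3456
Fourth differences: -624, -744, -864
Fifth differences: -120, -120

-3456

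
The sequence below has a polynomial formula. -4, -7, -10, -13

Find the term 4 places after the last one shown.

-25

Δ: -3, -3, -3
The first differences are constant (-3).
-13 − 3 = -16
-16 − 3 = -19
-19 − 3 = -22
-22 − 3 = -25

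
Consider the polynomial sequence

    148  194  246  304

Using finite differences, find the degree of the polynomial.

2

First differences: 46, 52, 58
Second differences: 6, 6
The second differences are constant, so the polynomial has degree 2.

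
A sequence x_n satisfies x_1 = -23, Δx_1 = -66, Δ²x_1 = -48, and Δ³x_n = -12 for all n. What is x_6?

-953

Build the table forward from the leading diagonal:
Third differences: -12, -12, -12, -12, -12, -12
Second differences: -48, -60, -72, -84, -96, -108
First differences: -66, -114, -174, -246, -330, -426
x: -23, -89, -203, -377, -623, -953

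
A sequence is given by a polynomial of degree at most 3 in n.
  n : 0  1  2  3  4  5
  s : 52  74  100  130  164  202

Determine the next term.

Δ: 22, 26, 30, 34, 38
Δ²: 4, 4, 4, 4
Second differences constant at 4.
38 + 4 = 42;  202 + 42 = 244

244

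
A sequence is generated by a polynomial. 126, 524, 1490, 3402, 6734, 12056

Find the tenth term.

Δ: 398  966  1912  3332  5322
Δ²: 568  946  1420  1990
Δ³: 378  474  570
Δ⁴: 96  96
The fourth differences are constant (96).
570 + 96 = 666;  1990 + 666 = 2656;  5322 + 2656 = 7978;  12056 + 7978 = 20034
666 + 96 = 762;  2656 + 762 = 3418;  7978 + 3418 = 11396;  20034 + 11396 = 31430
762 + 96 = 858;  3418 + 858 = 4276;  11396 + 4276 = 15672;  31430 + 15672 = 47102
858 + 96 = 954;  4276 + 954 = 5230;  15672 + 5230 = 20902;  47102 + 20902 = 68004

68004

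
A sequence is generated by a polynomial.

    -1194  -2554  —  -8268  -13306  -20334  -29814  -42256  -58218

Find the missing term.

Using the last 6 terms:
First differences: -5038  -7028  -9480  -12442  -15962
Second differences: -1990  -2452  -2962  -3520
Third differences: -462  -510  -558
Fourth differences: -48  -48
Constant fourth difference = -48.
Extend backward: -462 + 48 = -414;  -1990 + 414 = -1576;  -5038 + 1576 = -3462;  -8268 + 3462 = -4806

-4806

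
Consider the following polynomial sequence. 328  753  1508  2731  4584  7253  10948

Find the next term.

15903

D1: 425, 755, 1223, 1853, 2669, 3695
D2: 330, 468, 630, 816, 1026
D3: 138, 162, 186, 210
D4: 24, 24, 24
Constant fourth difference = 24, so extend:
210 + 24 = 234;  1026 + 234 = 1260;  3695 + 1260 = 4955;  10948 + 4955 = 15903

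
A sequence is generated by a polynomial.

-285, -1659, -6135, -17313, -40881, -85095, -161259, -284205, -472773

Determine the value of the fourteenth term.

D1: -1374, -4476, -11178, -23568, -44214, -76164, -122946, -188568
D2: -3102, -6702, -12390, -20646, -31950, -46782, -65622
D3: -3600, -5688, -8256, -11304, -14832, -18840
D4: -2088, -2568, -3048, -3528, -4008
D5: -480, -480, -480, -480
The fifth differences are constant (-480).
-4008 − 480 = -4488;  -18840 − 4488 = -23328;  -65622 − 23328 = -88950;  -188568 − 88950 = -277518;  -472773 − 277518 = -750291
-4488 − 480 = -4968;  -23328 − 4968 = -28296;  -88950 − 28296 = -117246;  -277518 − 117246 = -394764;  -750291 − 394764 = -1145055
-4968 − 480 = -5448;  -28296 − 5448 = -33744;  -117246 − 33744 = -150990;  -394764 − 150990 = -545754;  -1145055 − 545754 = -1690809
-5448 − 480 = -5928;  -33744 − 5928 = -39672;  -150990 − 39672 = -190662;  -545754 − 190662 = -736416;  -1690809 − 736416 = -2427225
-5928 − 480 = -6408;  -39672 − 6408 = -46080;  -190662 − 46080 = -236742;  -736416 − 236742 = -973158;  -2427225 − 973158 = -3400383

-3400383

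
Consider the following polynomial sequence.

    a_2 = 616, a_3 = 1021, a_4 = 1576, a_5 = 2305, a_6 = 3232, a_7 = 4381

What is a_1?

337

D1: 405  555  729  927  1149
D2: 150  174  198  222
D3: 24  24  24
The third differences are constant at 24.
Work back: 150 − 24 = 126;  405 − 126 = 279;  616 − 279 = 337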